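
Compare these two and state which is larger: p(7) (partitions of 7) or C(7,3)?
Pentagonal recurrence p(n) = p(n−1) + p(n−2) − p(n−5) − p(n−7) + …: p(7) = p(6) + p(5) − p(2) − p(0) = 11 + 7 − 2 − 1 = 15; C(7,3) = 35.

Answer: C(7,3)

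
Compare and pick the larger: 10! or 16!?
16!
10!=3,628,800, 16!=20,922,789,888,000. 16! > 10!.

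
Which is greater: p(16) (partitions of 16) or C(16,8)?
C(16,8)

Pentagonal recurrence p(n) = p(n−1) + p(n−2) − p(n−5) − p(n−7) + …: p(16) = p(15) + p(14) − p(11) − p(9) + p(4) + p(1) = 176 + 135 − 56 − 30 + 5 + 1 = 231; C(16,8) = 12,870.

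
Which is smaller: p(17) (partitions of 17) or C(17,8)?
Pentagonal recurrence p(n) = p(n−1) + p(n−2) − p(n−5) − p(n−7) + …: p(17) = p(16) + p(15) − p(12) − p(10) + p(5) + p(2) = 231 + 176 − 77 − 42 + 7 + 2 = 297; C(17,8) = 24,310.

Answer: p(17)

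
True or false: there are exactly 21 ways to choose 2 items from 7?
True
C(7,2) = 21.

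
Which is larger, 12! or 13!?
12!=479,001,600, 13!=6,227,020,800. 13! > 12!.
Final answer: 13!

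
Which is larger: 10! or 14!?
14!

10!=3,628,800, 14!=87,178,291,200. 14! > 10!.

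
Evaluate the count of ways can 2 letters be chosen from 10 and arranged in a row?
90

Explanation: P(10,2) = 10!/(10-2)! = 90.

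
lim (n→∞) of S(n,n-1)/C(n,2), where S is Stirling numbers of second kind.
1

S(n,n-1) = C(n,2), so the limit is 1.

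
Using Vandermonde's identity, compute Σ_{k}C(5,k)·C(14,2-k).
171

= C(5+14,2) = C(19,2) = 171.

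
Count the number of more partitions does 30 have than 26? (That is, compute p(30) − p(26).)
3,168

Solution: Pentagonal recurrence p(n) = p(n−1) + p(n−2) − p(n−5) − p(n−7) + …: p(30) = p(29) + p(28) − p(25) − p(23) + p(18) + p(15) − p(8) − p(4) = 4,565 + 3,718 − 1,958 − 1,255 + 385 + 176 − 22 − 5 = 5,604.
p(26) = p(25) + p(24) − p(21) − p(19) + p(14) + p(11) − p(4) − p(0) = 1,958 + 1,575 − 792 − 490 + 135 + 56 − 5 − 1 = 2,436.
Difference = 5,604 − 2,436 = 3,168.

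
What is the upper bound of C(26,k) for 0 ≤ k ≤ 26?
Maximum at k = 13: C(26,13) = 10,400,600.
Final answer: 10,400,600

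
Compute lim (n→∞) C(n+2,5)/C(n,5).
1

Solution: Both numerator and denominator grow as n^5/5! for large n, so the ratio → 1.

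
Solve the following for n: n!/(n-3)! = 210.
7
n!/(n-3)! = n×(n-1)×(n-2), a product of 3 consecutive integers ≈ (n−1)^3. 210^(1/3) + 1 ≈ 6.9; check n = 7: 7×6×5 = 210 ✓. So n = 7.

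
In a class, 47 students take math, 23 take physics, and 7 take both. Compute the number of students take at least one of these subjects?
63

Solution: |A∪B| = |A|+|B|-|A∩B| = 47+23-7 = 63.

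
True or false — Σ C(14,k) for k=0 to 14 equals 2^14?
True

Reasoning: Binomial theorem: Σ C(14,k) = (1+1)^14 = 2^14 = 16,384; RHS 2^14 = 16,384.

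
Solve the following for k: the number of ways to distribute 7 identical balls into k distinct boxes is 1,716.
7

Solution: Stars and bars: the count is C(7+k−1, k−1), increasing in k. k=5: C(11,4) = 330, k=6: C(12,5) = 792, k=7: C(13,6) = 1,716 ✓. So k = 7.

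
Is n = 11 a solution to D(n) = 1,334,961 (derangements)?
No

Working:
D(11) = (11-1)·[D(10) + D(9)] = 10·[1,334,961 + 133,496] = 14,684,570, which does not equal 1,334,961.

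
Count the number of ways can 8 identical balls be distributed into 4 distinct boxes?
165

Reasoning: C(8+4-1, 4-1) = C(11, 3) = 165.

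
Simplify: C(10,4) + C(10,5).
462

By Pascal's identity: C(11,5) = 462.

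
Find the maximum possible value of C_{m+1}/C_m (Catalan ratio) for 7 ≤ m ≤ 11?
46/13

Working:
C_{m+1}/C_m = 2(2m+1)/(m+2), which increases with m. Maximum at m = 11: 2·23/13 = 46/13.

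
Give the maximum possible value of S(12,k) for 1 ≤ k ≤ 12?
1,379,400

Row S(12,k) for k = 1..12 (via S(n,k) = k·S(n−1,k) + S(n−1,k−1)): 1, 2,047, 86,526, 611,501, 1,379,400, 1,323,652, 627,396, 159,027, 22,275, 1,705, 66, 1. The row is unimodal; maximum at k = 5: 1,379,400.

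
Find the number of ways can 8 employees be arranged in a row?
40,320

Solution: Arrangements of 8 distinct objects: 8! = 40,320.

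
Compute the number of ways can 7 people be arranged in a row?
5,040

Explanation: Arrangements of 7 distinct objects: 7! = 5,040.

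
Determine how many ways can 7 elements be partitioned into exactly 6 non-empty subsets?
21

Explanation: This equals S(7,6), the Stirling number of the 2nd kind.
Using the Stirling recurrence: S(n,k) = k·S(n-1,k) + S(n-1,k-1)
S(7,6) = 6·S(6,6) + S(6,5)
         = 6·1 + 15
         = 6 + 15
         = 21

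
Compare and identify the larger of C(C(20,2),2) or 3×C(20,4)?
C(C(20,2),2)

Solution: C(C(20,2),2)=17,955, 3×C(20,4)=14,535.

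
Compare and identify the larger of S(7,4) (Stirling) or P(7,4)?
P(7,4)

Working:
S(7,4) = 4·S(6,4) + S(6,3) = 4·65 + 90 = 350; P(7,4) = 840.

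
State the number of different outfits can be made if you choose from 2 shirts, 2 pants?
4

Explanation: By the multiplication principle: 2 × 2 = 4.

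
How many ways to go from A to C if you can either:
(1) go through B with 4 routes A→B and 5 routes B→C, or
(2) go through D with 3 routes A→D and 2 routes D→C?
26
Route via B: 4×5=20. Route via D: 3×2=6. Total: 26.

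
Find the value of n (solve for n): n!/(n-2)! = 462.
22

Explanation: n!/(n-2)! = n×(n-1), a product of 2 consecutive integers ≈ (n−0.5)^2. 462^(1/2) + 0.5 ≈ 22.0; check n = 22: 22×21 = 462 ✓. So n = 22.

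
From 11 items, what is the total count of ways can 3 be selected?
C(11,3) = 11! / (3! × (11-3)!)
         = 11! / (3! × 8!)
         = 165
Final answer: 165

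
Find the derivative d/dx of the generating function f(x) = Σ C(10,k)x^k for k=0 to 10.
Term-by-term differentiation gives Σ k·C(10,k)x^{k-1} for k=1 to 10.
Final answer: Σ k·C(10,k)x^(k-1) for k=1 to 10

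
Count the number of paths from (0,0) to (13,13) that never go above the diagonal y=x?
742,900

Solution: Counted by the Catalan number C_13: C_13 = C(26,13)/(13+1) = 10,400,600/14 = 742,900.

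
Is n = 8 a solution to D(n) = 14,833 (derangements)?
D(8) = (8-1)·[D(7) + D(6)] = 7·[1,854 + 265] = 14,833, which equals 14,833.

Answer: Yes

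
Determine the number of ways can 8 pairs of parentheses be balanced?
Using the Catalan number formula: C_n = C(2n, n) / (n+1)
C_8 = C(16, 8) / (8+1)
     = 12870 / 9
     = 1,430
Final answer: 1,430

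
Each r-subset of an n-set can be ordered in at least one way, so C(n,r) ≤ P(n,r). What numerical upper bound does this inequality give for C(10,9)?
3,628,800
P(10,9) = 10·9·8·7·6·5·4·3·2 = 3,628,800, so C(10,9) ≤ 3,628,800. (The bound is loose by a factor of 9! = 362,880: C(10,9) = 3,628,800/362,880 = 10.)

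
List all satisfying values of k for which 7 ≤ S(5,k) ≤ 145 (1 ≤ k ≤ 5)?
S(5,1)=1; S(5,2)=15; S(5,3)=25; S(5,4)=10; S(5,5)=1. So valid k = 2, 3, 4.

Answer: 2, 3, 4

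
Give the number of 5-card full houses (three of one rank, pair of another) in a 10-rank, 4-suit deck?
Triple rank: 10. Triple suits: C(4,3)=4. Pair rank: 9. Pair suits: C(4,2)=6. Total: 2,160.
Final answer: 2,160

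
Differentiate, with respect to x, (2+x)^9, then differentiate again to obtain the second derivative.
72(2+x)^7
First derivative: 9(2+x)^{8}. Second derivative: 9·8·(2+x)^{7} = 72(2+x)^{7}.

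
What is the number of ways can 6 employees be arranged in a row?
720

Explanation: Arrangements of 6 distinct objects: 6! = 720.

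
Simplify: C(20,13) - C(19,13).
50,388

C(20,13) - C(19,13) = C(19,12) = 50,388.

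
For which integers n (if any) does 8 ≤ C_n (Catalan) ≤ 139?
4, 5, 6

Reasoning: C_3=5; C_4=14; C_5=42; C_6=132; C_7=429. So valid n = 4, 5, 6.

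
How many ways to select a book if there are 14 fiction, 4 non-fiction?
18

Working:
By the addition principle: 14 + 4 = 18.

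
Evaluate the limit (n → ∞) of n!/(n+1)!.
n!/(n+1)! = 1/[(n+1)] → 0 as n → ∞.

Answer: 0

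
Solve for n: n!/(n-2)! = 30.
6

Working:
n!/(n-2)! = n×(n-1), a product of 2 consecutive integers ≈ (n−0.5)^2. 30^(1/2) + 0.5 ≈ 6.0; check n = 6: 6×5 = 30 ✓. So n = 6.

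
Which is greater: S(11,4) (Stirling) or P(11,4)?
S(11,4)

S(11,4) = 4·S(10,4) + S(10,3) = 4·34,105 + 9,330 = 145,750; P(11,4) = 7,920.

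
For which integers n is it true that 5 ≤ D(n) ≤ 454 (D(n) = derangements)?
4, 5, 6
Using D(n) = (n−1)[D(n−1) + D(n−2)] with D(1)=0, D(2)=1: D(3)=2; D(4)=9; D(5)=44; D(6)=265; D(7)=1,854. So valid n = 4, 5, 6.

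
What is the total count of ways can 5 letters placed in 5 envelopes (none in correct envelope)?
44

Working:
Using D(n) = (n-1)[D(n-1) + D(n-2)]:
D(5) = (5-1) × [D(4) + D(3)]
      = 4 × [9 + 2]
      = 4 × 11
      = 44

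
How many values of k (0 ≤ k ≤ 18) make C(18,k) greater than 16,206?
7

Explanation: Row 18 is unimodal and symmetric about k=18/2. C(18,5)=8,568 ≤ 16,206; C(18,6)=18,564 > 16,206; by symmetry C(18,k) > 16,206 for k = 6..12. That's 12 - 6 + 1 = 7 values.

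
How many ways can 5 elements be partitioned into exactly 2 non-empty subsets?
15

Working:
This equals S(5,2), the Stirling number of the 2nd kind.
Using the Stirling recurrence: S(n,k) = k·S(n-1,k) + S(n-1,k-1)
S(5,2) = 2·S(4,2) + S(4,1)
         = 2·7 + 1
         = 14 + 1
         = 15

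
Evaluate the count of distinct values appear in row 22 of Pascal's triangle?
12

Explanation: Row 22 has entries C(22,0)..C(22,22); by symmetry C(22,k)=C(22,22-k), giving 12 distinct values.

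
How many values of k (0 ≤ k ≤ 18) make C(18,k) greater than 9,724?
7

Row 18 is unimodal and symmetric about k=18/2. C(18,5)=8,568 ≤ 9,724; C(18,6)=18,564 > 9,724; by symmetry C(18,k) > 9,724 for k = 6..12. That's 12 - 6 + 1 = 7 values.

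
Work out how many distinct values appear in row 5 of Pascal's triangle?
3

Row 5 has entries C(5,0)..C(5,5); by symmetry C(5,k)=C(5,5-k), giving 3 distinct values.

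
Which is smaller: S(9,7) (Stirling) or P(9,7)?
S(9,7)
S(9,7) = 7·S(8,7) + S(8,6) = 7·28 + 266 = 462; P(9,7) = 181,440.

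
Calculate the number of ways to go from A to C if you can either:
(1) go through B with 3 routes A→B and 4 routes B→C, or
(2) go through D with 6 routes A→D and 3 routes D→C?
30

Route via B: 3×4=12. Route via D: 6×3=18. Total: 30.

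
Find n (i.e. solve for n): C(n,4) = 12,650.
25

Solution: C(n,4) = n(n−1)(n−2)(n−3)/4! is increasing in n, and n(n−1)(n−2)(n−3) = 4!·12,650 = 303,600 ≈ (n−1.5)^4 gives n ≈ 25.0. Check: C(23,4) = 8,855, C(24,4) = 10,626, C(25,4) = 12,650 ✓. So n = 25.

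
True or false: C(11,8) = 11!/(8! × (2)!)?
False

The correct denominator is 8!×3!, giving C(11,8) = 165; the stated RHS is 11!/(8!×2!) = 495 ≠ 165, so the statement does not hold.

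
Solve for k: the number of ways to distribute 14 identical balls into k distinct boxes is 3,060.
5
Stars and bars: the count is C(14+k−1, k−1), increasing in k. k=3: C(16,2) = 120, k=4: C(17,3) = 680, k=5: C(18,4) = 3,060 ✓. So k = 5.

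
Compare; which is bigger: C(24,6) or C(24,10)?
C(24,10)
C(24,6)=134,596, C(24,10)=1,961,256.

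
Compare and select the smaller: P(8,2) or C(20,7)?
P(8,2)

P(8,2)=56, C(20,7)=77,520.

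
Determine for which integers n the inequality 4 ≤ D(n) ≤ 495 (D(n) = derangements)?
4, 5, 6

Solution: Using D(n) = (n−1)[D(n−1) + D(n−2)] with D(1)=0, D(2)=1: D(3)=2; D(4)=9; D(5)=44; D(6)=265; D(7)=1,854. So valid n = 4, 5, 6.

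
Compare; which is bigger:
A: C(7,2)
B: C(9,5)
B
A=C(7,2)=21, B=C(9,5)=126.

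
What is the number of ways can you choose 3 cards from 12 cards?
C(12,3) = 12! / (3! × (12-3)!)
         = 12! / (3! × 9!)
         = 220

Answer: 220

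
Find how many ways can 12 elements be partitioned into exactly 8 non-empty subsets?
This equals S(12,8), the Stirling number of the 2nd kind.
Using the Stirling recurrence: S(n,k) = k·S(n-1,k) + S(n-1,k-1)
S(12,8) = 8·S(11,8) + S(11,7)
         = 8·11880 + 63987
         = 95040 + 63987
         = 159,027

Answer: 159,027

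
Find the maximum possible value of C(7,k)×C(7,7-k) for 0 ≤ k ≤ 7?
1,225

Reasoning: C(7,k)·C(7,7-k) = C(7,k)², maximised at the centre k = 3: C(7,3)² = 1,225.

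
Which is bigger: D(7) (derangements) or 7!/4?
D(7)
D(7) = (7-1)·[D(6) + D(5)] = 6·[265 + 44] = 1,854; 7!/4 = 5,040/4 = 1,260.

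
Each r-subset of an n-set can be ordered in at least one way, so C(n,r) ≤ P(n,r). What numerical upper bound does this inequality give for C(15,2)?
210

P(15,2) = 15·14 = 210, so C(15,2) ≤ 210. (The bound is loose by a factor of 2! = 2: C(15,2) = 210/2 = 105.)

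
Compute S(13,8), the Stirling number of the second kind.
1,899,612

Using the Stirling recurrence: S(n,k) = k·S(n-1,k) + S(n-1,k-1)
S(13,8) = 8·S(12,8) + S(12,7)
         = 8·159027 + 627396
         = 1272216 + 627396
         = 1,899,612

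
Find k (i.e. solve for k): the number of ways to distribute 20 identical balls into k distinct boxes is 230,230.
Stars and bars: the count is C(20+k−1, k−1), increasing in k. k=5: C(24,4) = 10,626, k=6: C(25,5) = 53,130, k=7: C(26,6) = 230,230 ✓. So k = 7.
Final answer: 7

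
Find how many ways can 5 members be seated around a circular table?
24

Working:
Circular arrangements: (5-1)! = 24.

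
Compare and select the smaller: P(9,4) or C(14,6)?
C(14,6)

Explanation: P(9,4)=3,024, C(14,6)=3,003.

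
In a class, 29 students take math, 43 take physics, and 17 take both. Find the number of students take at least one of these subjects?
|A∪B| = |A|+|B|-|A∩B| = 29+43-17 = 55.

Answer: 55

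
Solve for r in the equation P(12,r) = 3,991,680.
P(12,r) = 12·11·…·(12−r+1), a product of r factors. Multiplying down from 12: 12 = 12; 12·11 = 132; 12·11·10 = 1,320; 12·11·10·9 = 11,880; 12·11·10·9·8 = 95,040; 12·11·10·9·8·7 = 665,280; 12·11·10·9·8·7·6 = 3,991,680 ✓ (7 factors). So r = 7.

Answer: 7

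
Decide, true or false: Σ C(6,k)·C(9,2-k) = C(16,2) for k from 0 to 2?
False

Reasoning: Vandermonde's identity gives C(15,2) = 105; RHS C(16,2) = 120.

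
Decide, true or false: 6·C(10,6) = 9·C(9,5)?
False

Working:
Absorption identity k·C(n,k) = n·C(n-1,k-1). LHS = 6·210 = 1,260; RHS = 9·126 = 1,134.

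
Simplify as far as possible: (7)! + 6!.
(7)! + 6! = (7)·6! + 6! = (7+1)·6! = 8·6! = 5,760.

Answer: 5,760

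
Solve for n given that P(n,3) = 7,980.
21

Solution: P(n,3) = n(n−1)(n−2) is increasing in n; n(n−1)(n−2) ≈ (n−1)^3 = 7,980 gives n ≈ 21.0. Check: P(19,3) = 5,814, P(20,3) = 6,840, P(21,3) = 7,980 ✓. So n = 21.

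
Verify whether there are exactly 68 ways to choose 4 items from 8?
False

Working:
C(8,4) = 70 ≠ 68.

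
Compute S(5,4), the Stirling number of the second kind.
10

Reasoning: Using the Stirling recurrence: S(n,k) = k·S(n-1,k) + S(n-1,k-1)
S(5,4) = 4·S(4,4) + S(4,3)
         = 4·1 + 6
         = 4 + 6
         = 10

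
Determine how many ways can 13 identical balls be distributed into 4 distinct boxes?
C(13+4-1, 4-1) = C(16, 3) = 560.
Final answer: 560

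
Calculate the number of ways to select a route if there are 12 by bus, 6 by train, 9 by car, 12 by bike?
39
By the addition principle: 12 + 6 + 9 + 12 = 39.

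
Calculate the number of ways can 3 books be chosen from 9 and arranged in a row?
P(9,3) = 9!/(9-3)! = 504.
Final answer: 504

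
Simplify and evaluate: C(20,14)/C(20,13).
1/2

Working:
C(n,k+1)/C(n,k) = (n−k)/(k+1). Here (20−13)/(13+1) = 7/14 = 1/2.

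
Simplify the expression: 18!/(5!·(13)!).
8,568

Explanation: This is C(18,5) = 8,568.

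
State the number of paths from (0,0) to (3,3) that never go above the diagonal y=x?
5

Solution: Counted by the Catalan number C_3: C_3 = C(6,3)/(3+1) = 20/4 = 5.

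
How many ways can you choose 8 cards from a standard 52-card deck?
752,538,150

Explanation: C(52,8) = 752,538,150.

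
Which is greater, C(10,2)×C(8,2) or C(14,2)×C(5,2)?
C(10,2)×C(8,2)
C(10,2)×C(8,2)=1,260, C(14,2)×C(5,2)=910.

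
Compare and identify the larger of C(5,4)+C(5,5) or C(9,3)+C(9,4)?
C(9,3)+C(9,4)

Working:
First=6, Second=210.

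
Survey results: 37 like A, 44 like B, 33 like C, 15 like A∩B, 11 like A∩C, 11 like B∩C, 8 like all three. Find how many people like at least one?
85
|A∪B∪C| = 37+44+33-15-11-11+8 = 85.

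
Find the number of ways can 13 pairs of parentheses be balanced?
Using the Catalan number formula: C_n = C(2n, n) / (n+1)
C_13 = C(26, 13) / (13+1)
     = 10400600 / 14
     = 742,900

Answer: 742,900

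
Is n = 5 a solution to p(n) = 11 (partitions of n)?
No

Pentagonal recurrence p(n) = p(n−1) + p(n−2) − p(n−5) − p(n−7) + …: p(5) = p(4) + p(3) − p(0) = 5 + 3 − 1 = 7, which does not equal 11.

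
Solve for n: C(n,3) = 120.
C(n,3) = n(n−1)(n−2)/3! is increasing in n, and n(n−1)(n−2) = 3!·120 = 720 ≈ (n−1)^3 gives n ≈ 10.0. Check: C(8,3) = 56, C(9,3) = 84, C(10,3) = 120 ✓. So n = 10.
Final answer: 10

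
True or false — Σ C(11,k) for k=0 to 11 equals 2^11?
True
Binomial theorem: Σ C(11,k) = (1+1)^11 = 2^11 = 2,048; RHS 2^11 = 2,048.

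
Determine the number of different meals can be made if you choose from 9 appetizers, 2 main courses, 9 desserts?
By the multiplication principle: 9 × 2 × 9 = 162.

Answer: 162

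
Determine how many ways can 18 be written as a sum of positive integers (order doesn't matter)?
385

Pentagonal recurrence p(n) = p(n−1) + p(n−2) − p(n−5) − p(n−7) + …: p(18) = p(17) + p(16) − p(13) − p(11) + p(6) + p(3) = 297 + 231 − 101 − 56 + 11 + 3 = 385.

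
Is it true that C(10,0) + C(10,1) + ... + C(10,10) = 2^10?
True

Reasoning: Binomial theorem with x = y = 1: Σ C(10,i) = (1+1)^10 = 2^10 = 1,024. The statement holds.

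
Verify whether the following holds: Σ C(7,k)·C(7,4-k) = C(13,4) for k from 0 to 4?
Vandermonde's identity gives C(14,4) = 1,001; RHS C(13,4) = 715.

Answer: False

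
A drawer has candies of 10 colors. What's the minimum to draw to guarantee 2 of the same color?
11
Worst case: 1 of each = 10. One more: 11.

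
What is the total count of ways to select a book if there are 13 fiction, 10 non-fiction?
23
By the addition principle: 13 + 10 = 23.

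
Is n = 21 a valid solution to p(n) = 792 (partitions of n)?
Yes
Pentagonal recurrence p(n) = p(n−1) + p(n−2) − p(n−5) − p(n−7) + …: p(21) = p(20) + p(19) − p(16) − p(14) + p(9) + p(6) = 627 + 490 − 231 − 135 + 30 + 11 = 792, which equals 792.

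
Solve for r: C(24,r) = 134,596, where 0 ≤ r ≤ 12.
C(24,r) is increasing for 0 ≤ r ≤ 12. Stepping up (C(24,r+1) = C(24,r)·(24−r)/(r+1)): C(24,1) = 24, C(24,2) = 276, C(24,3) = 2,024, C(24,4) = 10,626, C(24,5) = 42,504, C(24,6) = 134,596 ✓. So r = 6.
Final answer: 6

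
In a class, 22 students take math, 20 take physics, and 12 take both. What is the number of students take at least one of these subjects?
30

Working:
|A∪B| = |A|+|B|-|A∩B| = 22+20-12 = 30.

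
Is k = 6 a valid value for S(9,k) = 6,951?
No

Solution: S(9,6) = 6·S(8,6) + S(8,5) = 6·266 + 1,050 = 2,646, which does not equal 6,951.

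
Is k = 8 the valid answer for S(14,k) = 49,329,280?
No

Reasoning: S(14,8) = 8·S(13,8) + S(13,7) = 8·1,899,612 + 5,715,424 = 20,912,320, which does not equal 49,329,280.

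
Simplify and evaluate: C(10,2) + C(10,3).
165

Reasoning: By Pascal's identity: C(11,3) = 165.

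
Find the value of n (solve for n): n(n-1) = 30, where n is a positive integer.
6

n² − n − 30 = 0, so n = (1 ± √(1 + 4·30))/2 = (1 ± √121)/2 = (1 ± 11)/2, i.e. n = 6 or n = -5. Taking the positive root, n = 6 (check: 6×5 = 30).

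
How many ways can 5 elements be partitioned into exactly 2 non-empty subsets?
15
This equals S(5,2), the Stirling number of the 2nd kind.
Using the Stirling recurrence: S(n,k) = k·S(n-1,k) + S(n-1,k-1)
S(5,2) = 2·S(4,2) + S(4,1)
         = 2·7 + 1
         = 14 + 1
         = 15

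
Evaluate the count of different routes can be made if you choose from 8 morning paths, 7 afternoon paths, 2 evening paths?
112

Explanation: By the multiplication principle: 8 × 7 × 2 = 112.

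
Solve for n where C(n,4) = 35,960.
32

C(n,4) = n(n−1)(n−2)(n−3)/4! is increasing in n, and n(n−1)(n−2)(n−3) = 4!·35,960 = 863,040 ≈ (n−1.5)^4 gives n ≈ 32.0. Check: C(30,4) = 27,405, C(31,4) = 31,465, C(32,4) = 35,960 ✓. So n = 32.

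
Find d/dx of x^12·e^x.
(12x^11 + x^12)e^x

Solution: Product rule: d/dx[x^12]·e^x + x^12·d/dx[e^x] = 12x^{11}e^x + x^12e^x.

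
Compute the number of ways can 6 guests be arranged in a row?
720

Arrangements of 6 distinct objects: 6! = 720.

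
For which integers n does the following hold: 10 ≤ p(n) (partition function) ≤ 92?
6, 7, 8, 9, 10, 11, 12

Working:
Tabulating p(n) via p(n) = p(n−1) + p(n−2) − p(n−5) − p(n−7) + …: p(5)=7; p(6)=11; p(7)=15; p(8)=22; p(9)=30; p(10)=42; p(11)=56; p(12)=77; p(13)=101. So valid n = 6, 7, 8, 9, 10, 11, 12.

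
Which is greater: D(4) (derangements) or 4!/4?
D(4)

Reasoning: D(4) = (4-1)·[D(3) + D(2)] = 3·[2 + 1] = 9; 4!/4 = 24/4 = 6.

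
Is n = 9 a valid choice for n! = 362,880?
Yes

Reasoning: 9! = 9·8! = 9·40,320 = 362,880, which equals 362,880.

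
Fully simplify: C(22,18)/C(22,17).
5/18

Solution: C(n,k+1)/C(n,k) = (n−k)/(k+1). Here (22−17)/(17+1) = 5/18 = 5/18.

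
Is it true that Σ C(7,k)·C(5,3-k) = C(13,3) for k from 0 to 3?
False

Working:
Vandermonde's identity gives C(12,3) = 220; RHS C(13,3) = 286.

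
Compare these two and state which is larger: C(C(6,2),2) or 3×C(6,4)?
C(C(6,2),2)

Reasoning: C(C(6,2),2)=105, 3×C(6,4)=45.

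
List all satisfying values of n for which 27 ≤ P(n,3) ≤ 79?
5
P(4,3)=24; P(5,3)=60; P(6,3)=120. So valid n = 5.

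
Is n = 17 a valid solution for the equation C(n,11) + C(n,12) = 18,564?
C(17,11) + C(17,12) = 12,376 + 6,188 = 18,564, which equals 18,564.

Answer: Yes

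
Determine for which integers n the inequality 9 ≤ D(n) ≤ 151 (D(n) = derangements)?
4, 5

Explanation: Using D(n) = (n−1)[D(n−1) + D(n−2)] with D(1)=0, D(2)=1: D(3)=2; D(4)=9; D(5)=44; D(6)=265. So valid n = 4, 5.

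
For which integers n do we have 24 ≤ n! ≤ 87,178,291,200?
4, 5, 6, 7, 8, 9, 10, 11, 12, 13, 14

n! is strictly increasing; 4! = 24 and 14! = 87,178,291,200, so valid n = 4, 5, 6, 7, 8, 9, 10, 11, 12, 13, 14.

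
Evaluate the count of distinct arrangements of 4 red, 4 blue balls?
70

Working:
Multinomial: 8!/(4! × 4!) = 70.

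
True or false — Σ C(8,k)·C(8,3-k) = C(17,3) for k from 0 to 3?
Vandermonde's identity gives C(16,3) = 560; RHS C(17,3) = 680.
Final answer: False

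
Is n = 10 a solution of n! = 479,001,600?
No

Working:
10! = 10·9! = 10·362,880 = 3,628,800, which does not equal 479,001,600.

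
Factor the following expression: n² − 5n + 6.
(n − 2)(n − 3)

Working:
Seek roots whose sum is 5 and product is 6: (2, 3). So n² − 5n + 6 = (n − 2)(n − 3).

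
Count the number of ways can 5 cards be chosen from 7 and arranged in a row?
2,520

Solution: P(7,5) = 7!/(7-5)! = 2,520.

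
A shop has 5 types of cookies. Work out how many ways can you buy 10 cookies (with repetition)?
1,001

Reasoning: Stars and bars: C(10+5-1, 10) = C(14, 10) = 1,001.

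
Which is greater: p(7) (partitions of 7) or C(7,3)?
Pentagonal recurrence p(n) = p(n−1) + p(n−2) − p(n−5) − p(n−7) + …: p(7) = p(6) + p(5) − p(2) − p(0) = 11 + 7 − 2 − 1 = 15; C(7,3) = 35.
Final answer: C(7,3)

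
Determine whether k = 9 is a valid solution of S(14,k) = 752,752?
No

Reasoning: S(14,9) = 9·S(13,9) + S(13,8) = 9·359,502 + 1,899,612 = 5,135,130, which does not equal 752,752.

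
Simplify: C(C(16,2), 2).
7,140
C(16,2) = 120, then C(120, 2) = 7,140.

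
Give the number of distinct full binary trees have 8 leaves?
429

Reasoning: Using the Catalan number formula: C_n = C(2n, n) / (n+1)
C_7 = C(14, 7) / (7+1)
     = 3432 / 8
     = 429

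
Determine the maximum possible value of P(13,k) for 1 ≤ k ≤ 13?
6,227,020,800

Reasoning: P(13,k) increases in k, so maximum at k = 13: 13! = 6,227,020,800.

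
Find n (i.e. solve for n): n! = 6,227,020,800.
n! is strictly increasing. 11! = 39,916,800, 12! = 479,001,600, 13! = 6,227,020,800 ✓. So n = 13.
Final answer: 13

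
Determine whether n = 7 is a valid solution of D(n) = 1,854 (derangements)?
D(7) = (7-1)·[D(6) + D(5)] = 6·[265 + 44] = 1,854, which equals 1,854.

Answer: Yes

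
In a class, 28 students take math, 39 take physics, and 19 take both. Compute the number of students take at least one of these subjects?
48

|A∪B| = |A|+|B|-|A∩B| = 28+39-19 = 48.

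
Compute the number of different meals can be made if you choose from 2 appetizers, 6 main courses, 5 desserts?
60

Working:
By the multiplication principle: 2 × 6 × 5 = 60.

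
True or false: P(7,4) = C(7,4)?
False

Solution: P(7,4) = 840 and C(7,4) = 35; P(n,r) = r! × C(n,r) so P > C whenever r ≥ 2.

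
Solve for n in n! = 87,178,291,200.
14

Explanation: n! is strictly increasing. 12! = 479,001,600, 13! = 6,227,020,800, 14! = 87,178,291,200 ✓. So n = 14.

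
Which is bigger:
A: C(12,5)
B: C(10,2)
A

Reasoning: A=C(12,5)=792, B=C(10,2)=45.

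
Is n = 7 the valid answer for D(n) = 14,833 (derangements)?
No

D(7) = (7-1)·[D(6) + D(5)] = 6·[265 + 44] = 1,854, which does not equal 14,833.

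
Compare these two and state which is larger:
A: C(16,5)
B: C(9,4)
A

Explanation: A=C(16,5)=4,368, B=C(9,4)=126.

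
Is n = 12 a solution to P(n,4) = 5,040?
No

P(12,4) = 12·11·10·9 = 11,880, which does not equal 5,040.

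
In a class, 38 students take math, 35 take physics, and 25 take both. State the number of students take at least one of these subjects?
48

|A∪B| = |A|+|B|-|A∩B| = 38+35-25 = 48.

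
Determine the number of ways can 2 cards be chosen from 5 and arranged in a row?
20

Solution: P(5,2) = 5!/(5-2)! = 20.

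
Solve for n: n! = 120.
5

Working:
n! is strictly increasing. 3! = 6, 4! = 24, 5! = 120 ✓. So n = 5.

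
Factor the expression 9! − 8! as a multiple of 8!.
9! − 8! = 9·8! − 8! = (9 − 1)·8! = 8 × 8! = 322,560.

Answer: 8 × 8! = 322,560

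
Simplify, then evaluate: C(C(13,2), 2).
3,003
C(13,2) = 78, then C(78, 2) = 3,003.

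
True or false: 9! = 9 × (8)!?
True

Explanation: By definition n! = n × (n-1)!, so 9! = 9 × 8!.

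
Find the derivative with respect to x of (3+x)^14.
14(3+x)^13

Solution: Using the power rule: d/dx (3+x)^14 = 14(3+x)^{13}.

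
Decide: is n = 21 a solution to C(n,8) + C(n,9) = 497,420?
C(21,8) + C(21,9) = 203,490 + 293,930 = 497,420, which equals 497,420.

Answer: Yes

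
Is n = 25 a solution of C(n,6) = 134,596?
C(25,6) = 25·24·23·22·21·20/6! = 127,512,000/720 = 177,100, which does not equal 134,596.

Answer: No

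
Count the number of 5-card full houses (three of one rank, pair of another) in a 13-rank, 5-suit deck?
Triple rank: 13. Triple suits: C(5,3)=10. Pair rank: 12. Pair suits: C(5,2)=10. Total: 15,600.

Answer: 15,600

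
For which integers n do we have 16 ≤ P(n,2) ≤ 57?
5, 6, 7, 8

Working:
P(4,2)=12; P(5,2)=20; P(6,2)=30; P(7,2)=42; P(8,2)=56; P(9,2)=72. So valid n = 5, 6, 7, 8.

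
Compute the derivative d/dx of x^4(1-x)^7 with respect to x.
4x^3(1-x)^7 - 7x^4(1-x)^6

Solution: Product rule: 4x^{3}(1-x)^{7} + x^4·(-7)(1-x)^{6}.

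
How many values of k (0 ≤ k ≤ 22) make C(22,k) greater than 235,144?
Row 22 is unimodal and symmetric about k=22/2. C(22,7)=170,544 ≤ 235,144; C(22,8)=319,770 > 235,144; by symmetry C(22,k) > 235,144 for k = 8..14. That's 14 - 8 + 1 = 7 values.
Final answer: 7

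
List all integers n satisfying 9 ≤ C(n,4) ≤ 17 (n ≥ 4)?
6
C(5,4)=5; C(6,4)=15; C(7,4)=35. So valid n = 6.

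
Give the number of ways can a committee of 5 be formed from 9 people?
126

Reasoning: C(9,5) = 9! / (5! × (9-5)!)
         = 9! / (5! × 4!)
         = 126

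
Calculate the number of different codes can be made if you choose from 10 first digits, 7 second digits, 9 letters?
630

Solution: By the multiplication principle: 10 × 7 × 9 = 630.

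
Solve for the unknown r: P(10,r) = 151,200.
P(10,r) = 10·9·…·(10−r+1), a product of r factors. Multiplying down from 10: 10 = 10; 10·9 = 90; 10·9·8 = 720; 10·9·8·7 = 5,040; 10·9·8·7·6 = 30,240; 10·9·8·7·6·5 = 151,200 ✓ (6 factors). So r = 6.

Answer: 6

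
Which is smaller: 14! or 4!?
4!

Reasoning: 14!=87,178,291,200, 4!=24. 14! > 4!.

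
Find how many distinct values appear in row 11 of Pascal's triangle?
6

Working:
Row 11 has entries C(11,0)..C(11,11); by symmetry C(11,k)=C(11,11-k), giving 6 distinct values.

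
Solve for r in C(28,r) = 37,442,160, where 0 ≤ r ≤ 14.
13
C(28,r) is increasing for 0 ≤ r ≤ 14. Stepping up (C(28,r+1) = C(28,r)·(28−r)/(r+1)): C(28,1) = 28, C(28,2) = 378, C(28,3) = 3,276, C(28,4) = 20,475, C(28,5) = 98,280, C(28,6) = 376,740, C(28,7) = 1,184,040, C(28,8) = 3,108,105, C(28,9) = 6,906,900, C(28,10) = 13,123,110, C(28,11) = 21,474,180, C(28,12) = 30,421,755, C(28,13) = 37,442,160 ✓. So r = 13.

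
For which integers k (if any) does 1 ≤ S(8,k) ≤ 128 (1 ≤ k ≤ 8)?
1, 2, 7, 8
S(8,1)=1; S(8,2)=127; S(8,3)=966; S(8,4)=1,701; S(8,5)=1,050; S(8,6)=266; S(8,7)=28; S(8,8)=1. So valid k = 1, 2, 7, 8.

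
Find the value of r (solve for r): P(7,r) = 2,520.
5

Reasoning: P(7,r) = 7·6·…·(7−r+1), a product of r factors. Multiplying down from 7: 7 = 7; 7·6 = 42; 7·6·5 = 210; 7·6·5·4 = 840; 7·6·5·4·3 = 2,520 ✓ (5 factors). So r = 5.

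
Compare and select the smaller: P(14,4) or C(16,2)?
C(16,2)

Explanation: P(14,4)=24,024, C(16,2)=120.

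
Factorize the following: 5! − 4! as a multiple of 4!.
4 × 4! = 96

Solution: 5! − 4! = 5·4! − 4! = (5 − 1)·4! = 4 × 4! = 96.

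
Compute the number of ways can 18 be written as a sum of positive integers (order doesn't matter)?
385
Pentagonal recurrence p(n) = p(n−1) + p(n−2) − p(n−5) − p(n−7) + …: p(18) = p(17) + p(16) − p(13) − p(11) + p(6) + p(3) = 297 + 231 − 101 − 56 + 11 + 3 = 385.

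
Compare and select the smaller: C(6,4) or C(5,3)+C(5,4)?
Equal
By Pascal's identity: C(6,4) = C(5,3)+C(5,4) = 15. Equal.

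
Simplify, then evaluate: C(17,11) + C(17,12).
18,564
By Pascal's identity: C(18,12) = 18,564.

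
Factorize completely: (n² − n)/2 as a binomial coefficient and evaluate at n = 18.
(n² − n)/2 = n(n−1)/2 = C(n,2). At n = 18: C(18,2) = 153.

Answer: C(n,2); C(18,2) = 153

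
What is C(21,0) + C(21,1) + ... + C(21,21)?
2,097,152

Reasoning: Sum of binomial coefficients = 2^21 = 2,097,152.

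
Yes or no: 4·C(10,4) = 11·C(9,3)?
Absorption identity k·C(n,k) = n·C(n-1,k-1). LHS = 4·210 = 840; RHS = 11·84 = 924.

Answer: No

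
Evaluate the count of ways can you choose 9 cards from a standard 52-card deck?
C(52,9) = 3,679,075,400.

Answer: 3,679,075,400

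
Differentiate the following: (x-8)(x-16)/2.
d/dx[(x-8)(x-16)] = (x-16) + (x-8) = 2x - 24. Dividing by 2 gives (2x - 24)/2.

Answer: (2x - 24)/2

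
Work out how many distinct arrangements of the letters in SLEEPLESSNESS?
1,081,080
Word has 13 letters (S=5, L=2, E=4, P=1, N=1). Arrangements: 13!/Π(k!) = 1,081,080.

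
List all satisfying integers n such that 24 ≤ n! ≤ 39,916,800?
4, 5, 6, 7, 8, 9, 10, 11

Reasoning: n! is strictly increasing; 4! = 24 and 11! = 39,916,800, so valid n = 4, 5, 6, 7, 8, 9, 10, 11.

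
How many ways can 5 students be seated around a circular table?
Circular arrangements: (5-1)! = 24.
Final answer: 24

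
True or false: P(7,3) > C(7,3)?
P(7,3) = 210 and C(7,3) = 35; P(n,r) = r! × C(n,r) so P > C whenever r ≥ 2.

Answer: True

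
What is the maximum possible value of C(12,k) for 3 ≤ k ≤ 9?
924
C(12,k) is maximised at the centre of the row: C(12,6) = 924.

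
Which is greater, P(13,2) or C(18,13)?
P(13,2)=156, C(18,13)=8,568.

Answer: C(18,13)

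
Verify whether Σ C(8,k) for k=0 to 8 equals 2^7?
Binomial theorem: Σ C(8,k) = (1+1)^8 = 2^8 = 256; RHS 2^7 = 128.

Answer: False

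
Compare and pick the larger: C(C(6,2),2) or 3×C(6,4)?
C(C(6,2),2)

Solution: C(C(6,2),2)=105, 3×C(6,4)=45.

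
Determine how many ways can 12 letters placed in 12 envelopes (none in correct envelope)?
176,214,841

Reasoning: Using D(n) = (n-1)[D(n-1) + D(n-2)]:
D(12) = (12-1) × [D(11) + D(10)]
      = 11 × [14684570 + 1334961]
      = 11 × 16019531
      = 176,214,841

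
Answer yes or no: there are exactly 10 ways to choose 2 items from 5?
C(5,2) = 10.

Answer: Yes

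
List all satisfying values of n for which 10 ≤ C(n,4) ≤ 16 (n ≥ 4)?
6

Solution: C(5,4)=5; C(6,4)=15; C(7,4)=35. So valid n = 6.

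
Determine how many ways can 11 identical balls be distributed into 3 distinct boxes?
C(11+3-1, 3-1) = C(13, 2) = 78.

Answer: 78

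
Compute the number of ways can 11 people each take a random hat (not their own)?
Using D(n) = (n-1)[D(n-1) + D(n-2)]:
D(11) = (11-1) × [D(10) + D(9)]
      = 10 × [1334961 + 133496]
      = 10 × 1468457
      = 14,684,570

Answer: 14,684,570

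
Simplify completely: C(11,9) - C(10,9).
C(11,9) - C(10,9) = C(10,8) = 45.

Answer: 45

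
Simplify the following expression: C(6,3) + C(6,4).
35

Explanation: By Pascal's identity: C(7,4) = 35.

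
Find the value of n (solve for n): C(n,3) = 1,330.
21
C(n,3) = n(n−1)(n−2)/3! is increasing in n, and n(n−1)(n−2) = 3!·1,330 = 7,980 ≈ (n−1)^3 gives n ≈ 21.0. Check: C(19,3) = 969, C(20,3) = 1,140, C(21,3) = 1,330 ✓. So n = 21.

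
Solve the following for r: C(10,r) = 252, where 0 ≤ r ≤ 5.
5

Solution: C(10,r) is increasing for 0 ≤ r ≤ 5. Stepping up (C(10,r+1) = C(10,r)·(10−r)/(r+1)): C(10,1) = 10, C(10,2) = 45, C(10,3) = 120, C(10,4) = 210, C(10,5) = 252 ✓. So r = 5.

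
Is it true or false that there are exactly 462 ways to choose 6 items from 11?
True

Reasoning: C(11,6) = 462.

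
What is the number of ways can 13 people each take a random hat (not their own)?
2,290,792,932

Working:
Using D(n) = (n-1)[D(n-1) + D(n-2)]:
D(13) = (13-1) × [D(12) + D(11)]
      = 12 × [176214841 + 14684570]
      = 12 × 190899411
      = 2,290,792,932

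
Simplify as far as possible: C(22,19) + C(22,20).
1,771

Solution: By Pascal's identity: C(23,20) = 1,771.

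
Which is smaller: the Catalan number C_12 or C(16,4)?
C(16,4)

Explanation: C_12 = C(24,12)/(12+1) = 2,704,156/13 = 208,012; C(16,4) = 1,820.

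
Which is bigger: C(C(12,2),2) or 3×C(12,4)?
C(C(12,2),2)

Solution: C(C(12,2),2)=2,145, 3×C(12,4)=1,485.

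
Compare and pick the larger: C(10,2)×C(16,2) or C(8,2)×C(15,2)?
C(10,2)×C(16,2)

Explanation: C(10,2)×C(16,2)=5,400, C(8,2)×C(15,2)=2,940.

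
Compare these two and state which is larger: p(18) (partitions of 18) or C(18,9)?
C(18,9)

Pentagonal recurrence p(n) = p(n−1) + p(n−2) − p(n−5) − p(n−7) + …: p(18) = p(17) + p(16) − p(13) − p(11) + p(6) + p(3) = 297 + 231 − 101 − 56 + 11 + 3 = 385; C(18,9) = 48,620.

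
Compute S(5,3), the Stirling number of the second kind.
25

Explanation: Using the Stirling recurrence: S(n,k) = k·S(n-1,k) + S(n-1,k-1)
S(5,3) = 3·S(4,3) + S(4,2)
         = 3·6 + 7
         = 18 + 7
         = 25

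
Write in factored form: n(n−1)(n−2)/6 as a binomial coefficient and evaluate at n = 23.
n(n−1)(n−2)/6 = n!/(3!(n−3)!) = C(n,3). At n = 23: C(23,3) = 1,771.

Answer: C(n,3); C(23,3) = 1,771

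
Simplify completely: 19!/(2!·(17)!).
This is C(19,2) = 171.
Final answer: 171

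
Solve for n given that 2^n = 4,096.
12

Solution: 4,096 = 1,024 × 4 = 2^10 × 2^2 = 2^12, so n = 12.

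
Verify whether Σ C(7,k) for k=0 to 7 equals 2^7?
True

Explanation: Binomial theorem: Σ C(7,k) = (1+1)^7 = 2^7 = 128; RHS 2^7 = 128.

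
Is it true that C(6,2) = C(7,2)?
False

Explanation: LHS = C(6,2) = 15; RHS = C(7,2) = 21. 15 ≠ 21, so the statement does not hold.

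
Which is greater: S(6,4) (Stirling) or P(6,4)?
P(6,4)

Reasoning: S(6,4) = 4·S(5,4) + S(5,3) = 4·10 + 25 = 65; P(6,4) = 360.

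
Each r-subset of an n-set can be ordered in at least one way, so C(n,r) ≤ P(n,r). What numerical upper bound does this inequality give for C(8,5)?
6,720

Working:
P(8,5) = 8·7·6·5·4 = 6,720, so C(8,5) ≤ 6,720. (The bound is loose by a factor of 5! = 120: C(8,5) = 6,720/120 = 56.)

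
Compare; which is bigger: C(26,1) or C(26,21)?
C(26,21)

Explanation: C(26,1)=26, C(26,21)=65,780.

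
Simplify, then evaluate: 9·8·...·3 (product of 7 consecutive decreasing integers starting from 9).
181,440

This is P(9,7) = 9!/(2)! = 181,440.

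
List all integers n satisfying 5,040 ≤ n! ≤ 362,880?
7, 8, 9
n! is strictly increasing; 7! = 5,040 and 9! = 362,880, so valid n = 7, 8, 9.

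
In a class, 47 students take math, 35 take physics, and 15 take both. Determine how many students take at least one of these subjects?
|A∪B| = |A|+|B|-|A∩B| = 47+35-15 = 67.

Answer: 67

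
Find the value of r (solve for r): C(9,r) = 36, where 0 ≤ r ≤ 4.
2

Solution: C(9,r) is increasing for 0 ≤ r ≤ 4. Stepping up (C(9,r+1) = C(9,r)·(9−r)/(r+1)): C(9,1) = 9, C(9,2) = 36 ✓. So r = 2.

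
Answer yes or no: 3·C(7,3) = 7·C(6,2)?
Yes

Solution: Absorption identity k·C(n,k) = n·C(n-1,k-1). LHS = 3·35 = 105; RHS = 7·15 = 105.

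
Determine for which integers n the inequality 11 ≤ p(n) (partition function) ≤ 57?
6, 7, 8, 9, 10, 11

Tabulating p(n) via p(n) = p(n−1) + p(n−2) − p(n−5) − p(n−7) + …: p(5)=7; p(6)=11; p(7)=15; p(8)=22; p(9)=30; p(10)=42; p(11)=56; p(12)=77. So valid n = 6, 7, 8, 9, 10, 11.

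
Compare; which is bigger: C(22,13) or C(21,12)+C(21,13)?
Equal

Explanation: By Pascal's identity: C(22,13) = C(21,12)+C(21,13) = 497,420. Equal.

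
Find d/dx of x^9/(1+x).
Quotient rule: [9x^{8}(1+x) - x^9]/(1+x)².
Final answer: (9x^8(1+x) - x^9)/(1+x)²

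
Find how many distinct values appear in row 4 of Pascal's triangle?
3

Row 4 has entries C(4,0)..C(4,4); by symmetry C(4,k)=C(4,4-k), giving 3 distinct values.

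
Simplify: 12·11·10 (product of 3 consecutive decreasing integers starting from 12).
1,320

Reasoning: This is P(12,3) = 12!/(9)! = 1,320.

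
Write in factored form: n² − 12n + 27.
Seek roots whose sum is 12 and product is 27: (3, 9). So n² − 12n + 27 = (n − 3)(n − 9).

Answer: (n − 3)(n − 9)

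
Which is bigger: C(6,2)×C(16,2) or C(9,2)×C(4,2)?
C(6,2)×C(16,2)
C(6,2)×C(16,2)=1,800, C(9,2)×C(4,2)=216.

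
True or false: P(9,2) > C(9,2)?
P(9,2) = 72 and C(9,2) = 36; P(n,r) = r! × C(n,r) so P > C whenever r ≥ 2.

Answer: True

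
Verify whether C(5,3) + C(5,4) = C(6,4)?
True

Explanation: Pascal's identity: LHS = 10 + 5 = 15; RHS = C(6,4) = 15. Both sides agree, so the statement holds.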